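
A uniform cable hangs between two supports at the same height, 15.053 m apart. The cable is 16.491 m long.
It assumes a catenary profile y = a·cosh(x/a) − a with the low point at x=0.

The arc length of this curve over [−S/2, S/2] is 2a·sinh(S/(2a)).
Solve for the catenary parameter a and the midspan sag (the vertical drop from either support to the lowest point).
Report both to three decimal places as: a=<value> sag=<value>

a=10.081 sag=2.943

seed: a₀ = √(S³/(24(L−S))) = √(15.053³/(24·1.438)) = 9.941445
iter 1: u=0.757083  f(a)=+4.178e-02  f'(a)=-3.062e-01  a ← 9.941445 − (+4.178e-02/-3.062e-01) = 10.077878
iter 2: u=0.746834  f(a)=+8.756e-04  f'(a)=-2.935e-01  a ← 10.077878 − (+8.756e-04/-2.935e-01) = 10.080861
iter 3: u=0.746613  f(a)=+4.028e-07  f'(a)=-2.932e-01  a ← 10.080861 − (+4.028e-07/-2.932e-01) = 10.080862
iter 4: u=0.746613  f(a)=+8.882e-14  f'(a)=-2.932e-01  a ← 10.080862 − (+8.882e-14/-2.932e-01) = 10.080862
converged: |Δa| < 1e-12 after 4 iterations
sag = a·(cosh(S/(2a)) − 1) = 10.080862·(cosh(0.746613) − 1) = 2.942657
T_max/T_min = cosh(S/(2a)) = 1.291905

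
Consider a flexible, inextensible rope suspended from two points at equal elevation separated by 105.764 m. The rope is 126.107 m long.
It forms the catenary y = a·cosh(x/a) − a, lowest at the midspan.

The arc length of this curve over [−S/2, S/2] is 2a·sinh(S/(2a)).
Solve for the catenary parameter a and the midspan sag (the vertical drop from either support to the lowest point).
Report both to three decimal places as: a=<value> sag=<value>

seed: a₀ = √(S³/(24(L−S))) = √(105.764³/(24·20.343)) = 49.225902
iter 1: u=1.074272  f(a)=+1.207e+00  f'(a)=-9.259e-01  a ← 49.225902 − (+1.207e+00/-9.259e-01) = 50.529073
iter 2: u=1.046566  f(a)=+4.958e-02  f'(a)=-8.512e-01  a ← 50.529073 − (+4.958e-02/-8.512e-01) = 50.587312
iter 3: u=1.045361  f(a)=+9.163e-05  f'(a)=-8.481e-01  a ← 50.587312 − (+9.163e-05/-8.481e-01) = 50.587420
iter 4: u=1.045359  f(a)=+3.143e-10  f'(a)=-8.481e-01  a ← 50.587420 − (+3.143e-10/-8.481e-01) = 50.587420
iter 5: u=1.045359  f(a)=+0.000e+00  f'(a)=-8.481e-01  a ← 50.587420 − (+0.000e+00/-8.481e-01) = 50.587420
converged: |Δa| < 1e-12 after 5 iterations
sag = a·(cosh(S/(2a)) − 1) = 50.587420·(cosh(1.045359) − 1) = 30.250881
T_max/T_min = cosh(S/(2a)) = 1.597992

a=50.587 sag=30.251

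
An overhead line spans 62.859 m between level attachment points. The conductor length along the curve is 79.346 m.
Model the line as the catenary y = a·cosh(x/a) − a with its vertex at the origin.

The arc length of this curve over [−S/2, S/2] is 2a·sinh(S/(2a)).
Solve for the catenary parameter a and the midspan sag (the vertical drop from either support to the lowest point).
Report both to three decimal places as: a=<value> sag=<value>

seed: a₀ = √(S³/(24(L−S))) = √(62.859³/(24·16.487)) = 25.053867
iter 1: u=1.254477  f(a)=+1.347e+00  f'(a)=-1.535e+00  a ← 25.053867 − (+1.347e+00/-1.535e+00) = 25.931244
iter 2: u=1.212032  f(a)=+7.399e-02  f'(a)=-1.371e+00  a ← 25.931244 − (+7.399e-02/-1.371e+00) = 25.985221
iter 3: u=1.209514  f(a)=+2.520e-04  f'(a)=-1.361e+00  a ← 25.985221 − (+2.520e-04/-1.361e+00) = 25.985406
iter 4: u=1.209506  f(a)=+2.944e-09  f'(a)=-1.361e+00  a ← 25.985406 − (+2.944e-09/-1.361e+00) = 25.985406
iter 5: u=1.209506  f(a)=+1.421e-14  f'(a)=-1.361e+00  a ← 25.985406 − (+1.421e-14/-1.361e+00) = 25.985406
converged: |Δa| < 1e-12 after 5 iterations
sag = a·(cosh(S/(2a)) − 1) = 25.985406·(cosh(1.209506) − 1) = 21.440201
T_max/T_min = cosh(S/(2a)) = 1.825086

a=25.985 sag=21.440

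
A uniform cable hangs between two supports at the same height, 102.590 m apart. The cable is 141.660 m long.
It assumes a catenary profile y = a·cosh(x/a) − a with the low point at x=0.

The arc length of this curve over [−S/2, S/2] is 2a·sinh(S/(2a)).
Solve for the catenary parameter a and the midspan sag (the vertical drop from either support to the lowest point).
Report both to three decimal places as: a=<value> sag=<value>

a=35.724 sag=43.605

seed: a₀ = √(S³/(24(L−S))) = √(102.590³/(24·39.070)) = 33.933622
iter 1: u=1.511628  f(a)=+4.715e+00  f'(a)=-2.874e+00  a ← 33.933622 − (+4.715e+00/-2.874e+00) = 35.574184
iter 2: u=1.441916  f(a)=+3.635e-01  f'(a)=-2.446e+00  a ← 35.574184 − (+3.635e-01/-2.446e+00) = 35.722763
iter 3: u=1.435919  f(a)=+2.559e-03  f'(a)=-2.412e+00  a ← 35.722763 − (+2.559e-03/-2.412e+00) = 35.723824
iter 4: u=1.435877  f(a)=+1.288e-07  f'(a)=-2.412e+00  a ← 35.723824 − (+1.288e-07/-2.412e+00) = 35.723824
iter 5: u=1.435877  f(a)=+2.842e-14  f'(a)=-2.412e+00  a ← 35.723824 − (+2.842e-14/-2.412e+00) = 35.723824
converged: |Δa| < 1e-12 after 5 iterations
sag = a·(cosh(S/(2a)) − 1) = 35.723824·(cosh(1.435877) − 1) = 43.605115
T_max/T_min = cosh(S/(2a)) = 2.220617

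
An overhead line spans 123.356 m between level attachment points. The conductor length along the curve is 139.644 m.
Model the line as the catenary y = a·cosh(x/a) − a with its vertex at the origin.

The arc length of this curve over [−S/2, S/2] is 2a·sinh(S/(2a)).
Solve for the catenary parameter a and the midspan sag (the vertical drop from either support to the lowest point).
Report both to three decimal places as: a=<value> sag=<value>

a=70.627 sag=28.687

seed: a₀ = √(S³/(24(L−S))) = √(123.356³/(24·16.288)) = 69.294843
iter 1: u=0.890081  f(a)=+6.575e-01  f'(a)=-5.084e-01  a ← 69.294843 − (+6.575e-01/-5.084e-01) = 70.588081
iter 2: u=0.873774  f(a)=+1.886e-02  f'(a)=-4.796e-01  a ← 70.588081 − (+1.886e-02/-4.796e-01) = 70.627398
iter 3: u=0.873287  f(a)=+1.653e-05  f'(a)=-4.788e-01  a ← 70.627398 − (+1.653e-05/-4.788e-01) = 70.627433
iter 4: u=0.873287  f(a)=+1.268e-11  f'(a)=-4.788e-01  a ← 70.627433 − (+1.268e-11/-4.788e-01) = 70.627433
converged: |Δa| < 1e-12 after 4 iterations
sag = a·(cosh(S/(2a)) − 1) = 70.627433·(cosh(0.873287) − 1) = 28.686947
T_max/T_min = cosh(S/(2a)) = 1.406173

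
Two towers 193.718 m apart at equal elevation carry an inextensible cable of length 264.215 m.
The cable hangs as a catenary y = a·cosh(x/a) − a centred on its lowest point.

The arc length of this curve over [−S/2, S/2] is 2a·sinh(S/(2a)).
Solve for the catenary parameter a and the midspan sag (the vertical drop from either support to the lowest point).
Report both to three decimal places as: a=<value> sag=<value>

a=68.864 sag=80.115

seed: a₀ = √(S³/(24(L−S))) = √(193.718³/(24·70.497)) = 65.548691
iter 1: u=1.477665  f(a)=+8.109e+00  f'(a)=-2.659e+00  a ← 65.548691 − (+8.109e+00/-2.659e+00) = 68.598571
iter 2: u=1.411968  f(a)=+6.003e-01  f'(a)=-2.278e+00  a ← 68.598571 − (+6.003e-01/-2.278e+00) = 68.862040
iter 3: u=1.406566  f(a)=+3.871e-03  f'(a)=-2.249e+00  a ← 68.862040 − (+3.871e-03/-2.249e+00) = 68.863761
iter 4: u=1.406531  f(a)=+1.633e-07  f'(a)=-2.249e+00  a ← 68.863761 − (+1.633e-07/-2.249e+00) = 68.863761
iter 5: u=1.406531  f(a)=+0.000e+00  f'(a)=-2.249e+00  a ← 68.863761 − (+0.000e+00/-2.249e+00) = 68.863761
converged: |Δa| < 1e-12 after 5 iterations
sag = a·(cosh(S/(2a)) − 1) = 68.863761·(cosh(1.406531) − 1) = 80.114791
T_max/T_min = cosh(S/(2a)) = 2.163381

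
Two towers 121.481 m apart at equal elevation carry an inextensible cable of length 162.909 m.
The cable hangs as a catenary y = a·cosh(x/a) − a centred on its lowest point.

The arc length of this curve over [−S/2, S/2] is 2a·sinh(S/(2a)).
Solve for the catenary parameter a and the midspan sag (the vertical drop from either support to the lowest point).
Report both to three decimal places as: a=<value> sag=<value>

seed: a₀ = √(S³/(24(L−S))) = √(121.481³/(24·41.428)) = 42.462928
iter 1: u=1.430436  f(a)=+4.451e+00  f'(a)=-2.381e+00  a ← 42.462928 − (+4.451e+00/-2.381e+00) = 44.332391
iter 2: u=1.370116  f(a)=+3.108e-01  f'(a)=-2.059e+00  a ← 44.332391 − (+3.108e-01/-2.059e+00) = 44.483349
iter 3: u=1.365466  f(a)=+1.767e-03  f'(a)=-2.036e+00  a ← 44.483349 − (+1.767e-03/-2.036e+00) = 44.484217
iter 4: u=1.365439  f(a)=+5.785e-08  f'(a)=-2.035e+00  a ← 44.484217 − (+5.785e-08/-2.035e+00) = 44.484217
iter 5: u=1.365439  f(a)=-2.842e-14  f'(a)=-2.035e+00  a ← 44.484217 − (-2.842e-14/-2.035e+00) = 44.484217
converged: |Δa| < 1e-12 after 5 iterations
sag = a·(cosh(S/(2a)) − 1) = 44.484217·(cosh(1.365439) − 1) = 48.325703
T_max/T_min = cosh(S/(2a)) = 2.086356

a=44.484 sag=48.326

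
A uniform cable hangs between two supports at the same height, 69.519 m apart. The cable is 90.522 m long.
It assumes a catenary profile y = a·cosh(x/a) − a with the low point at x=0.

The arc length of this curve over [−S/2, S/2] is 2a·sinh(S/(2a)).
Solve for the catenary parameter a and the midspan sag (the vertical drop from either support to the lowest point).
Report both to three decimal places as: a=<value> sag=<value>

a=26.914 sag=25.744

seed: a₀ = √(S³/(24(L−S))) = √(69.519³/(24·21.003)) = 25.817191
iter 1: u=1.346370  f(a)=+1.988e+00  f'(a)=-1.942e+00  a ← 25.817191 − (+1.988e+00/-1.942e+00) = 26.840954
iter 2: u=1.295017  f(a)=+1.244e-01  f'(a)=-1.706e+00  a ← 26.840954 − (+1.244e-01/-1.706e+00) = 26.913861
iter 3: u=1.291509  f(a)=+5.585e-04  f'(a)=-1.690e+00  a ← 26.913861 − (+5.585e-04/-1.690e+00) = 26.914191
iter 4: u=1.291493  f(a)=+1.138e-08  f'(a)=-1.690e+00  a ← 26.914191 − (+1.138e-08/-1.690e+00) = 26.914191
iter 5: u=1.291493  f(a)=-1.421e-14  f'(a)=-1.690e+00  a ← 26.914191 − (-1.421e-14/-1.690e+00) = 26.914191
converged: |Δa| < 1e-12 after 5 iterations
sag = a·(cosh(S/(2a)) − 1) = 26.914191·(cosh(1.291493) − 1) = 25.744443
T_max/T_min = cosh(S/(2a)) = 1.956538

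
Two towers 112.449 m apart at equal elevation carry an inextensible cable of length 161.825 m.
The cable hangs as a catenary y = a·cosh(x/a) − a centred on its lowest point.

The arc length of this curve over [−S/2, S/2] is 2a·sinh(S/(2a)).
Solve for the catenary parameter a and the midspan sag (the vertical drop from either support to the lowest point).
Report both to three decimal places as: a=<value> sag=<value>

a=36.724 sag=52.133

seed: a₀ = √(S³/(24(L−S))) = √(112.449³/(24·49.376)) = 34.639357
iter 1: u=1.623139  f(a)=+6.928e+00  f'(a)=-3.676e+00  a ← 34.639357 − (+6.928e+00/-3.676e+00) = 36.523805
iter 2: u=1.539393  f(a)=+6.055e-01  f'(a)=-3.059e+00  a ← 36.523805 − (+6.055e-01/-3.059e+00) = 36.721724
iter 3: u=1.531096  f(a)=+5.604e-03  f'(a)=-3.003e+00  a ← 36.721724 − (+5.604e-03/-3.003e+00) = 36.723591
iter 4: u=1.531019  f(a)=+4.899e-07  f'(a)=-3.002e+00  a ← 36.723591 − (+4.899e-07/-3.002e+00) = 36.723591
iter 5: u=1.531019  f(a)=+2.842e-14  f'(a)=-3.002e+00  a ← 36.723591 − (+2.842e-14/-3.002e+00) = 36.723591
converged: |Δa| < 1e-12 after 5 iterations
sag = a·(cosh(S/(2a)) − 1) = 36.723591·(cosh(1.531019) − 1) = 52.132781
T_max/T_min = cosh(S/(2a)) = 2.419599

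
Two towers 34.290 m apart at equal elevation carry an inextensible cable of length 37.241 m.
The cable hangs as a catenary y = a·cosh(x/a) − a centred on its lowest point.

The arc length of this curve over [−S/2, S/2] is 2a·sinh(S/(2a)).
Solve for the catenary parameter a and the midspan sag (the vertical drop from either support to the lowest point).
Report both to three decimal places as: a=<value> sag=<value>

a=24.162 sag=6.343

seed: a₀ = √(S³/(24(L−S))) = √(34.290³/(24·2.951)) = 23.859482
iter 1: u=0.718582  f(a)=+7.713e-02  f'(a)=-2.604e-01  a ← 23.859482 − (+7.713e-02/-2.604e-01) = 24.155717
iter 2: u=0.709770  f(a)=+1.460e-03  f'(a)=-2.506e-01  a ← 24.155717 − (+1.460e-03/-2.506e-01) = 24.161543
iter 3: u=0.709599  f(a)=+5.455e-07  f'(a)=-2.504e-01  a ← 24.161543 − (+5.455e-07/-2.504e-01) = 24.161545
iter 4: u=0.709599  f(a)=+7.105e-14  f'(a)=-2.504e-01  a ← 24.161545 − (+7.105e-14/-2.504e-01) = 24.161545
converged: |Δa| < 1e-12 after 4 iterations
sag = a·(cosh(S/(2a)) − 1) = 24.161545·(cosh(0.709599) − 1) = 6.342607
T_max/T_min = cosh(S/(2a)) = 1.262508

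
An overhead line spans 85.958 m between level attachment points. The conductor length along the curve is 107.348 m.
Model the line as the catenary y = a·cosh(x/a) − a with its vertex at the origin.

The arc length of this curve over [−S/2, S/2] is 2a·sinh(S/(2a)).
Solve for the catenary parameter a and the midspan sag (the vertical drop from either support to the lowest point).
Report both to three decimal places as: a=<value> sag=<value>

seed: a₀ = √(S³/(24(L−S))) = √(85.958³/(24·21.390)) = 35.173731
iter 1: u=1.221906  f(a)=+1.655e+00  f'(a)=-1.408e+00  a ← 35.173731 − (+1.655e+00/-1.408e+00) = 36.349171
iter 2: u=1.182393  f(a)=+8.657e-02  f'(a)=-1.264e+00  a ← 36.349171 − (+8.657e-02/-1.264e+00) = 36.417660
iter 3: u=1.180169  f(a)=+2.659e-04  f'(a)=-1.256e+00  a ← 36.417660 − (+2.659e-04/-1.256e+00) = 36.417872
iter 4: u=1.180162  f(a)=+2.525e-09  f'(a)=-1.256e+00  a ← 36.417872 − (+2.525e-09/-1.256e+00) = 36.417872
iter 5: u=1.180162  f(a)=+2.842e-14  f'(a)=-1.256e+00  a ← 36.417872 − (+2.842e-14/-1.256e+00) = 36.417872
converged: |Δa| < 1e-12 after 5 iterations
sag = a·(cosh(S/(2a)) − 1) = 36.417872·(cosh(1.180162) − 1) = 28.444750
T_max/T_min = cosh(S/(2a)) = 1.781066

a=36.418 sag=28.445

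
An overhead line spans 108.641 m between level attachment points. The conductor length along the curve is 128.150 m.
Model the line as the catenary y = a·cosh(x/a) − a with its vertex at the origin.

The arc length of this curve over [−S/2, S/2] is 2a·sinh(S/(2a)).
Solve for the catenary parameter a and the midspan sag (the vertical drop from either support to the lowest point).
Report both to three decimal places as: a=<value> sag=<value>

seed: a₀ = √(S³/(24(L−S))) = √(108.641³/(24·19.509)) = 52.332021
iter 1: u=1.037997  f(a)=+1.078e+00  f'(a)=-8.291e-01  a ← 52.332021 − (+1.078e+00/-8.291e-01) = 53.632700
iter 2: u=1.012824  f(a)=+4.151e-02  f'(a)=-7.664e-01  a ← 53.632700 − (+4.151e-02/-7.664e-01) = 53.686868
iter 3: u=1.011802  f(a)=+6.697e-05  f'(a)=-7.639e-01  a ← 53.686868 − (+6.697e-05/-7.639e-01) = 53.686956
iter 4: u=1.011801  f(a)=+1.749e-10  f'(a)=-7.639e-01  a ← 53.686956 − (+1.749e-10/-7.639e-01) = 53.686956
iter 5: u=1.011801  f(a)=+2.842e-14  f'(a)=-7.639e-01  a ← 53.686956 − (+2.842e-14/-7.639e-01) = 53.686956
converged: |Δa| < 1e-12 after 5 iterations
sag = a·(cosh(S/(2a)) − 1) = 53.686956·(cosh(1.011801) − 1) = 29.906673
T_max/T_min = cosh(S/(2a)) = 1.557057

a=53.687 sag=29.907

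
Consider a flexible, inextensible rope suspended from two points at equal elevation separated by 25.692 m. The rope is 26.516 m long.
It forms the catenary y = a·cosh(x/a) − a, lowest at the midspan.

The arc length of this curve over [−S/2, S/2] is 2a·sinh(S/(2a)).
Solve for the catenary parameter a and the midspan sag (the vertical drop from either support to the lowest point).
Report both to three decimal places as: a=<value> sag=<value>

a=29.424 sag=2.849

seed: a₀ = √(S³/(24(L−S))) = √(25.692³/(24·0.824)) = 29.283814
iter 1: u=0.438672  f(a)=+7.965e-03  f'(a)=-5.737e-02  a ← 29.283814 − (+7.965e-03/-5.737e-02) = 29.422651
iter 2: u=0.436602  f(a)=+5.700e-05  f'(a)=-5.655e-02  a ← 29.422651 − (+5.700e-05/-5.655e-02) = 29.423659
iter 3: u=0.436587  f(a)=+2.966e-09  f'(a)=-5.654e-02  a ← 29.423659 − (+2.966e-09/-5.654e-02) = 29.423659
iter 4: u=0.436587  f(a)=+0.000e+00  f'(a)=-5.654e-02  a ← 29.423659 − (+0.000e+00/-5.654e-02) = 29.423659
converged: |Δa| < 1e-12 after 4 iterations
sag = a·(cosh(S/(2a)) − 1) = 29.423659·(cosh(0.436587) − 1) = 2.849027
T_max/T_min = cosh(S/(2a)) = 1.096828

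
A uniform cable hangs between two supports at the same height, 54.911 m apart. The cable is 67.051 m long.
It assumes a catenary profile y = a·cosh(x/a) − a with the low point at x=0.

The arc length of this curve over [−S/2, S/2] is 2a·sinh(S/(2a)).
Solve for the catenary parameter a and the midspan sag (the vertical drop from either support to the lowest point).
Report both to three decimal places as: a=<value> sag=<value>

a=24.592 sag=16.986

seed: a₀ = √(S³/(24(L−S))) = √(54.911³/(24·12.140)) = 23.838233
iter 1: u=1.151742  f(a)=+8.311e-01  f'(a)=-1.160e+00  a ← 23.838233 − (+8.311e-01/-1.160e+00) = 24.554571
iter 2: u=1.118142  f(a)=+3.893e-02  f'(a)=-1.054e+00  a ← 24.554571 − (+3.893e-02/-1.054e+00) = 24.591517
iter 3: u=1.116462  f(a)=+9.474e-05  f'(a)=-1.049e+00  a ← 24.591517 − (+9.474e-05/-1.049e+00) = 24.591607
iter 4: u=1.116458  f(a)=+5.640e-10  f'(a)=-1.049e+00  a ← 24.591607 − (+5.640e-10/-1.049e+00) = 24.591607
iter 5: u=1.116458  f(a)=-1.421e-14  f'(a)=-1.049e+00  a ← 24.591607 − (-1.421e-14/-1.049e+00) = 24.591607
converged: |Δa| < 1e-12 after 5 iterations
sag = a·(cosh(S/(2a)) − 1) = 24.591607·(cosh(1.116458) − 1) = 16.986107
T_max/T_min = cosh(S/(2a)) = 1.690728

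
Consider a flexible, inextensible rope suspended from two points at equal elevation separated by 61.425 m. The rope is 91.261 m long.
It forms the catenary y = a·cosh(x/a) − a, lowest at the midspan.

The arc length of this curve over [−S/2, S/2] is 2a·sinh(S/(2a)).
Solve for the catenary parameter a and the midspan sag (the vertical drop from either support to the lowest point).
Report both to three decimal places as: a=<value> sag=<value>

a=19.178 sag=30.319

seed: a₀ = √(S³/(24(L−S))) = √(61.425³/(24·29.836)) = 17.990442
iter 1: u=1.707157  f(a)=+4.662e+00  f'(a)=-4.390e+00  a ← 17.990442 − (+4.662e+00/-4.390e+00) = 19.052436
iter 2: u=1.611999  f(a)=+4.447e-01  f'(a)=-3.589e+00  a ← 19.052436 − (+4.447e-01/-3.589e+00) = 19.176342
iter 3: u=1.601583  f(a)=+4.988e-03  f'(a)=-3.509e+00  a ← 19.176342 − (+4.988e-03/-3.509e+00) = 19.177763
iter 4: u=1.601464  f(a)=+6.432e-07  f'(a)=-3.508e+00  a ← 19.177763 − (+6.432e-07/-3.508e+00) = 19.177764
iter 5: u=1.601464  f(a)=+4.263e-14  f'(a)=-3.508e+00  a ← 19.177764 − (+4.263e-14/-3.508e+00) = 19.177764
converged: |Δa| < 1e-12 after 5 iterations
sag = a·(cosh(S/(2a)) − 1) = 19.177764·(cosh(1.601464) − 1) = 30.318995
T_max/T_min = cosh(S/(2a)) = 2.580945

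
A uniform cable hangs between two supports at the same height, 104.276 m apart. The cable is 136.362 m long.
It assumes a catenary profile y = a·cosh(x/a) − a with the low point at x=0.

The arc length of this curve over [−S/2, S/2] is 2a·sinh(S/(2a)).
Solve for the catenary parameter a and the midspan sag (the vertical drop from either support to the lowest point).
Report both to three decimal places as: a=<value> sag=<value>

a=40.031 sag=39.033

seed: a₀ = √(S³/(24(L−S))) = √(104.276³/(24·32.086)) = 38.371885
iter 1: u=1.358755  f(a)=+3.095e+00  f'(a)=-2.002e+00  a ← 38.371885 − (+3.095e+00/-2.002e+00) = 39.917926
iter 2: u=1.306130  f(a)=+1.969e-01  f'(a)=-1.755e+00  a ← 39.917926 − (+1.969e-01/-1.755e+00) = 40.030137
iter 3: u=1.302469  f(a)=+9.166e-04  f'(a)=-1.739e+00  a ← 40.030137 − (+9.166e-04/-1.739e+00) = 40.030664
iter 4: u=1.302452  f(a)=+2.006e-08  f'(a)=-1.738e+00  a ← 40.030664 − (+2.006e-08/-1.738e+00) = 40.030664
iter 5: u=1.302452  f(a)=+2.842e-14  f'(a)=-1.738e+00  a ← 40.030664 − (+2.842e-14/-1.738e+00) = 40.030664
converged: |Δa| < 1e-12 after 5 iterations
sag = a·(cosh(S/(2a)) − 1) = 40.030664·(cosh(1.302452) − 1) = 39.033252
T_max/T_min = cosh(S/(2a)) = 1.975084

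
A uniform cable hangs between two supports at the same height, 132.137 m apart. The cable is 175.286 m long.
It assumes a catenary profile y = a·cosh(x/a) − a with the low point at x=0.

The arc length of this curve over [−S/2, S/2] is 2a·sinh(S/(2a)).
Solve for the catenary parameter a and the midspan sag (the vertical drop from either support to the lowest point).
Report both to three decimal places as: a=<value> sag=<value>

seed: a₀ = √(S³/(24(L−S))) = √(132.137³/(24·43.149)) = 47.200400
iter 1: u=1.399745  f(a)=+4.430e+00  f'(a)=-2.213e+00  a ← 47.200400 − (+4.430e+00/-2.213e+00) = 49.202484
iter 2: u=1.342788  f(a)=+2.974e-01  f'(a)=-1.925e+00  a ← 49.202484 − (+2.974e-01/-1.925e+00) = 49.357033
iter 3: u=1.338583  f(a)=+1.554e-03  f'(a)=-1.904e+00  a ← 49.357033 − (+1.554e-03/-1.904e+00) = 49.357849
iter 4: u=1.338561  f(a)=+4.294e-08  f'(a)=-1.904e+00  a ← 49.357849 − (+4.294e-08/-1.904e+00) = 49.357849
iter 5: u=1.338561  f(a)=-2.842e-14  f'(a)=-1.904e+00  a ← 49.357849 − (-2.842e-14/-1.904e+00) = 49.357849
converged: |Δa| < 1e-12 after 5 iterations
sag = a·(cosh(S/(2a)) − 1) = 49.357849·(cosh(1.338561) − 1) = 51.227899
T_max/T_min = cosh(S/(2a)) = 2.037888

a=49.358 sag=51.228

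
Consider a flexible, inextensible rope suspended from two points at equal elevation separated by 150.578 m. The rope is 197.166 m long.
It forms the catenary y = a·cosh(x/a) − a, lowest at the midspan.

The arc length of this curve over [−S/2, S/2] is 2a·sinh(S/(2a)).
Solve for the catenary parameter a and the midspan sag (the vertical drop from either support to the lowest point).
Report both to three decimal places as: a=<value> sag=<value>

seed: a₀ = √(S³/(24(L−S))) = √(150.578³/(24·46.588)) = 55.258569
iter 1: u=1.362486  f(a)=+4.520e+00  f'(a)=-2.021e+00  a ← 55.258569 − (+4.520e+00/-2.021e+00) = 57.495617
iter 2: u=1.309474  f(a)=+2.890e-01  f'(a)=-1.770e+00  a ← 57.495617 − (+2.890e-01/-1.770e+00) = 57.658906
iter 3: u=1.305765  f(a)=+1.360e-03  f'(a)=-1.753e+00  a ← 57.658906 − (+1.360e-03/-1.753e+00) = 57.659682
iter 4: u=1.305748  f(a)=+3.041e-08  f'(a)=-1.753e+00  a ← 57.659682 − (+3.041e-08/-1.753e+00) = 57.659682
iter 5: u=1.305748  f(a)=-5.684e-14  f'(a)=-1.753e+00  a ← 57.659682 − (-5.684e-14/-1.753e+00) = 57.659682
converged: |Δa| < 1e-12 after 5 iterations
sag = a·(cosh(S/(2a)) − 1) = 57.659682·(cosh(1.305748) − 1) = 56.547353
T_max/T_min = cosh(S/(2a)) = 1.980709

a=57.660 sag=56.547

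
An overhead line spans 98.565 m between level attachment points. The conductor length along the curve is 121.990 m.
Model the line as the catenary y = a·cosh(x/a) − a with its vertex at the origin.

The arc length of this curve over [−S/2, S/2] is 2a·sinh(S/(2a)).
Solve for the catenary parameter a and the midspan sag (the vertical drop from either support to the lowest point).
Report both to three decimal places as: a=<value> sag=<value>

seed: a₀ = √(S³/(24(L−S))) = √(98.565³/(24·23.425)) = 41.270399
iter 1: u=1.194137  f(a)=+1.728e+00  f'(a)=-1.306e+00  a ← 41.270399 − (+1.728e+00/-1.306e+00) = 42.593994
iter 2: u=1.157029  f(a)=+8.661e-02  f'(a)=-1.178e+00  a ← 42.593994 − (+8.661e-02/-1.178e+00) = 42.667541
iter 3: u=1.155035  f(a)=+2.430e-04  f'(a)=-1.171e+00  a ← 42.667541 − (+2.430e-04/-1.171e+00) = 42.667749
iter 4: u=1.155029  f(a)=+1.925e-09  f'(a)=-1.171e+00  a ← 42.667749 − (+1.925e-09/-1.171e+00) = 42.667749
iter 5: u=1.155029  f(a)=+0.000e+00  f'(a)=-1.171e+00  a ← 42.667749 − (+0.000e+00/-1.171e+00) = 42.667749
converged: |Δa| < 1e-12 after 5 iterations
sag = a·(cosh(S/(2a)) − 1) = 42.667749·(cosh(1.155029) − 1) = 31.769653
T_max/T_min = cosh(S/(2a)) = 1.744582

a=42.668 sag=31.770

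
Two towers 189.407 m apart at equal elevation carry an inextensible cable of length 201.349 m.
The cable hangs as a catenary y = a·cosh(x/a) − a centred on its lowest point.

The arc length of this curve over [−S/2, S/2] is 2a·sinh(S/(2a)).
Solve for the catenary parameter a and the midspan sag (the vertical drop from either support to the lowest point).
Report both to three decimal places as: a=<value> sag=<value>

seed: a₀ = √(S³/(24(L−S))) = √(189.407³/(24·11.942)) = 153.974883
iter 1: u=0.615058  f(a)=+2.279e-01  f'(a)=-1.611e-01  a ← 153.974883 − (+2.279e-01/-1.611e-01) = 155.390010
iter 2: u=0.609457  f(a)=+3.180e-03  f'(a)=-1.566e-01  a ← 155.390010 − (+3.180e-03/-1.566e-01) = 155.410320
iter 3: u=0.609377  f(a)=+6.387e-07  f'(a)=-1.565e-01  a ← 155.410320 − (+6.387e-07/-1.565e-01) = 155.410324
iter 4: u=0.609377  f(a)=+5.684e-14  f'(a)=-1.565e-01  a ← 155.410324 − (+5.684e-14/-1.565e-01) = 155.410324
converged: |Δa| < 1e-12 after 4 iterations
sag = a·(cosh(S/(2a)) − 1) = 155.410324·(cosh(0.609377) − 1) = 29.759122
T_max/T_min = cosh(S/(2a)) = 1.191487

a=155.410 sag=29.759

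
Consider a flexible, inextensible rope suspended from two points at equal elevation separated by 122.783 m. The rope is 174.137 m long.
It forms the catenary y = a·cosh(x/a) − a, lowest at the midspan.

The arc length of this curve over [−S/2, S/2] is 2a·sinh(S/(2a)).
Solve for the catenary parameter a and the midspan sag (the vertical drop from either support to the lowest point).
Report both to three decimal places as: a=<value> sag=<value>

seed: a₀ = √(S³/(24(L−S))) = √(122.783³/(24·51.354)) = 38.753827
iter 1: u=1.584140  f(a)=+6.842e+00  f'(a)=-3.378e+00  a ← 38.753827 − (+6.842e+00/-3.378e+00) = 40.779513
iter 2: u=1.505450  f(a)=+5.731e-01  f'(a)=-2.834e+00  a ← 40.779513 − (+5.731e-01/-2.834e+00) = 40.981760
iter 3: u=1.498020  f(a)=+4.832e-03  f'(a)=-2.786e+00  a ← 40.981760 − (+4.832e-03/-2.786e+00) = 40.983494
iter 4: u=1.497957  f(a)=+3.500e-07  f'(a)=-2.786e+00  a ← 40.983494 − (+3.500e-07/-2.786e+00) = 40.983494
iter 5: u=1.497957  f(a)=+0.000e+00  f'(a)=-2.786e+00  a ← 40.983494 − (+0.000e+00/-2.786e+00) = 40.983494
converged: |Δa| < 1e-12 after 5 iterations
sag = a·(cosh(S/(2a)) − 1) = 40.983494·(cosh(1.497957) − 1) = 55.248364
T_max/T_min = cosh(S/(2a)) = 2.348064

a=40.983 sag=55.248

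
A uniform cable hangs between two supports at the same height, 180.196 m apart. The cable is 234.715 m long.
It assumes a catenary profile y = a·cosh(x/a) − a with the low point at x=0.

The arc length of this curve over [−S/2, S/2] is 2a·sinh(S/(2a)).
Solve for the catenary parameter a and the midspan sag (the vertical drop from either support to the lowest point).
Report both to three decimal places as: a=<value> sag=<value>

a=69.716 sag=66.787

seed: a₀ = √(S³/(24(L−S))) = √(180.196³/(24·54.519)) = 66.871052
iter 1: u=1.347339  f(a)=+5.168e+00  f'(a)=-1.946e+00  a ← 66.871052 − (+5.168e+00/-1.946e+00) = 69.526102
iter 2: u=1.295887  f(a)=+3.237e-01  f'(a)=-1.710e+00  a ← 69.526102 − (+3.237e-01/-1.710e+00) = 69.715463
iter 3: u=1.292368  f(a)=+1.458e-03  f'(a)=-1.694e+00  a ← 69.715463 − (+1.458e-03/-1.694e+00) = 69.716324
iter 4: u=1.292352  f(a)=+2.987e-08  f'(a)=-1.694e+00  a ← 69.716324 − (+2.987e-08/-1.694e+00) = 69.716324
iter 5: u=1.292352  f(a)=+2.842e-14  f'(a)=-1.694e+00  a ← 69.716324 − (+2.842e-14/-1.694e+00) = 69.716324
converged: |Δa| < 1e-12 after 5 iterations
sag = a·(cosh(S/(2a)) − 1) = 69.716324·(cosh(1.292352) − 1) = 66.786968
T_max/T_min = cosh(S/(2a)) = 1.957982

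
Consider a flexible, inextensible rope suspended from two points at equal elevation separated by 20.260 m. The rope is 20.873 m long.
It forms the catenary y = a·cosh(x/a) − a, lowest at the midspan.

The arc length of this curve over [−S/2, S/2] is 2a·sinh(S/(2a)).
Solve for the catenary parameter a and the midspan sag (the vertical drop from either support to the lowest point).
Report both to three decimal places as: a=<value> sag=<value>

seed: a₀ = √(S³/(24(L−S))) = √(20.260³/(24·0.613)) = 23.775152
iter 1: u=0.426075  f(a)=+5.588e-03  f'(a)=-5.251e-02  a ← 23.775152 − (+5.588e-03/-5.251e-02) = 23.881579
iter 2: u=0.424176  f(a)=+3.775e-05  f'(a)=-5.180e-02  a ← 23.881579 − (+3.775e-05/-5.180e-02) = 23.882307
iter 3: u=0.424163  f(a)=+1.748e-09  f'(a)=-5.180e-02  a ← 23.882307 − (+1.748e-09/-5.180e-02) = 23.882307
iter 4: u=0.424163  f(a)=+0.000e+00  f'(a)=-5.180e-02  a ← 23.882307 − (+0.000e+00/-5.180e-02) = 23.882307
converged: |Δa| < 1e-12 after 4 iterations
sag = a·(cosh(S/(2a)) − 1) = 23.882307·(cosh(0.424163) − 1) = 2.180792
T_max/T_min = cosh(S/(2a)) = 1.091314

a=23.882 sag=2.181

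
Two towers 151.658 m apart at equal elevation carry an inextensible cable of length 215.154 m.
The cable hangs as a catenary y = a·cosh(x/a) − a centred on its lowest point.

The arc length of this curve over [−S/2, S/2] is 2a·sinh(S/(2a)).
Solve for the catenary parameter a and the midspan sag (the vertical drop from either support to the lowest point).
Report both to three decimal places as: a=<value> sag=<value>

a=50.598 sag=68.284

seed: a₀ = √(S³/(24(L−S))) = √(151.658³/(24·63.496)) = 47.843086
iter 1: u=1.584952  f(a)=+8.469e+00  f'(a)=-3.384e+00  a ← 47.843086 − (+8.469e+00/-3.384e+00) = 50.345988
iter 2: u=1.506158  f(a)=+7.100e-01  f'(a)=-2.838e+00  a ← 50.345988 − (+7.100e-01/-2.838e+00) = 50.596148
iter 3: u=1.498711  f(a)=+5.999e-03  f'(a)=-2.790e+00  a ← 50.596148 − (+5.999e-03/-2.790e+00) = 50.598298
iter 4: u=1.498647  f(a)=+4.362e-07  f'(a)=-2.790e+00  a ← 50.598298 − (+4.362e-07/-2.790e+00) = 50.598298
iter 5: u=1.498647  f(a)=+0.000e+00  f'(a)=-2.790e+00  a ← 50.598298 − (+0.000e+00/-2.790e+00) = 50.598298
converged: |Δa| < 1e-12 after 5 iterations
sag = a·(cosh(S/(2a)) − 1) = 50.598298·(cosh(1.498647) − 1) = 68.283991
T_max/T_min = cosh(S/(2a)) = 2.349531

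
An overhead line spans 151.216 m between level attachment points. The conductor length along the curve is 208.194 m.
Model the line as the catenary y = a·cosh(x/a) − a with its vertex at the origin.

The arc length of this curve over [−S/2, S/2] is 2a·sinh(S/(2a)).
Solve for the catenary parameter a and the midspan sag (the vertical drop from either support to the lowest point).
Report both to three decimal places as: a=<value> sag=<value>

seed: a₀ = √(S³/(24(L−S))) = √(151.216³/(24·56.978)) = 50.284878
iter 1: u=1.503593  f(a)=+6.799e+00  f'(a)=-2.822e+00  a ← 50.284878 − (+6.799e+00/-2.822e+00) = 52.694273
iter 2: u=1.434843  f(a)=+5.192e-01  f'(a)=-2.406e+00  a ← 52.694273 − (+5.192e-01/-2.406e+00) = 52.910078
iter 3: u=1.428991  f(a)=+3.581e-03  f'(a)=-2.373e+00  a ← 52.910078 − (+3.581e-03/-2.373e+00) = 52.911587
iter 4: u=1.428950  f(a)=+1.730e-07  f'(a)=-2.372e+00  a ← 52.911587 − (+1.730e-07/-2.372e+00) = 52.911587
iter 5: u=1.428950  f(a)=-5.684e-14  f'(a)=-2.372e+00  a ← 52.911587 − (-5.684e-14/-2.372e+00) = 52.911587
converged: |Δa| < 1e-12 after 5 iterations
sag = a·(cosh(S/(2a)) − 1) = 52.911587·(cosh(1.428950) − 1) = 63.860933
T_max/T_min = cosh(S/(2a)) = 2.206937

a=52.912 sag=63.861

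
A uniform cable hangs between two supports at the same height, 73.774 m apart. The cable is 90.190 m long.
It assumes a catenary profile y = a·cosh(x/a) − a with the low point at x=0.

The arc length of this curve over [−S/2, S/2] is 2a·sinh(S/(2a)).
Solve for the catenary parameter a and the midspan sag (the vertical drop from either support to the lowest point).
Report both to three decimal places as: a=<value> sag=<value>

seed: a₀ = √(S³/(24(L−S))) = √(73.774³/(24·16.416)) = 31.923883
iter 1: u=1.155467  f(a)=+1.131e+00  f'(a)=-1.172e+00  a ← 31.923883 − (+1.131e+00/-1.172e+00) = 32.888808
iter 2: u=1.121567  f(a)=+5.332e-02  f'(a)=-1.064e+00  a ← 32.888808 − (+5.332e-02/-1.064e+00) = 32.938907
iter 3: u=1.119861  f(a)=+1.314e-04  f'(a)=-1.059e+00  a ← 32.938907 − (+1.314e-04/-1.059e+00) = 32.939031
iter 4: u=1.119857  f(a)=+8.025e-10  f'(a)=-1.059e+00  a ← 32.939031 − (+8.025e-10/-1.059e+00) = 32.939031
iter 5: u=1.119857  f(a)=+0.000e+00  f'(a)=-1.059e+00  a ← 32.939031 − (+0.000e+00/-1.059e+00) = 32.939031
converged: |Δa| < 1e-12 after 5 iterations
sag = a·(cosh(S/(2a)) − 1) = 32.939031·(cosh(1.119857) − 1) = 22.904848
T_max/T_min = cosh(S/(2a)) = 1.695371

a=32.939 sag=22.905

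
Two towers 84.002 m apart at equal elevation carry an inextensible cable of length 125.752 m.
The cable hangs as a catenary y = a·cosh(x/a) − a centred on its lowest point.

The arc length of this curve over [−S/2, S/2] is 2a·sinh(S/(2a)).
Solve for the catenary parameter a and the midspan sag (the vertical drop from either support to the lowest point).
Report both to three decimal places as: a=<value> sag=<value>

a=25.961 sag=42.064

seed: a₀ = √(S³/(24(L−S))) = √(84.002³/(24·41.750)) = 24.322072
iter 1: u=1.726868  f(a)=+6.686e+00  f'(a)=-4.572e+00  a ← 24.322072 − (+6.686e+00/-4.572e+00) = 25.784383
iter 2: u=1.628932  f(a)=+6.504e-01  f'(a)=-3.722e+00  a ← 25.784383 − (+6.504e-01/-3.722e+00) = 25.959127
iter 3: u=1.617967  f(a)=+7.620e-03  f'(a)=-3.635e+00  a ← 25.959127 − (+7.620e-03/-3.635e+00) = 25.961223
iter 4: u=1.617836  f(a)=+1.073e-06  f'(a)=-3.634e+00  a ← 25.961223 − (+1.073e-06/-3.634e+00) = 25.961223
iter 5: u=1.617836  f(a)=+2.842e-14  f'(a)=-3.634e+00  a ← 25.961223 − (+2.842e-14/-3.634e+00) = 25.961223
converged: |Δa| < 1e-12 after 5 iterations
sag = a·(cosh(S/(2a)) − 1) = 25.961223·(cosh(1.617836) − 1) = 42.063599
T_max/T_min = cosh(S/(2a)) = 2.620247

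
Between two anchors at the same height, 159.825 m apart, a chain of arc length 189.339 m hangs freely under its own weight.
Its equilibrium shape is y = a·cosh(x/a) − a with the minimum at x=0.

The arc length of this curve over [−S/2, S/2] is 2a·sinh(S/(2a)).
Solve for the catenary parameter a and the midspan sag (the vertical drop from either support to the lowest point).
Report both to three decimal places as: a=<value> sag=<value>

seed: a₀ = √(S³/(24(L−S))) = √(159.825³/(24·29.514)) = 75.918464
iter 1: u=1.052610  f(a)=+1.679e+00  f'(a)=-8.671e-01  a ← 75.918464 − (+1.679e+00/-8.671e-01) = 77.854540
iter 2: u=1.026433  f(a)=+6.637e-02  f'(a)=-7.998e-01  a ← 77.854540 − (+6.637e-02/-7.998e-01) = 77.937517
iter 3: u=1.025341  f(a)=+1.132e-04  f'(a)=-7.971e-01  a ← 77.937517 − (+1.132e-04/-7.971e-01) = 77.937659
iter 4: u=1.025339  f(a)=+3.303e-10  f'(a)=-7.971e-01  a ← 77.937659 − (+3.303e-10/-7.971e-01) = 77.937659
iter 5: u=1.025339  f(a)=-2.842e-14  f'(a)=-7.971e-01  a ← 77.937659 − (-2.842e-14/-7.971e-01) = 77.937659
converged: |Δa| < 1e-12 after 5 iterations
sag = a·(cosh(S/(2a)) − 1) = 77.937659·(cosh(1.025339) − 1) = 44.686127
T_max/T_min = cosh(S/(2a)) = 1.573357

a=77.938 sag=44.686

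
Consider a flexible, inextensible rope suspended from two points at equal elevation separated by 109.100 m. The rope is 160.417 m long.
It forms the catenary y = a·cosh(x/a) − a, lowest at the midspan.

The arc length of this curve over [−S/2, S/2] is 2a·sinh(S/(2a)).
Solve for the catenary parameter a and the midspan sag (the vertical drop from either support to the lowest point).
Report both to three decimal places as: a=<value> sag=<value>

a=34.552 sag=52.782

seed: a₀ = √(S³/(24(L−S))) = √(109.100³/(24·51.317)) = 32.471390
iter 1: u=1.679940  f(a)=+7.747e+00  f'(a)=-4.148e+00  a ← 32.471390 − (+7.747e+00/-4.148e+00) = 34.339363
iter 2: u=1.588556  f(a)=+7.188e-01  f'(a)=-3.411e+00  a ← 34.339363 − (+7.188e-01/-3.411e+00) = 34.550127
iter 3: u=1.578865  f(a)=+7.586e-03  f'(a)=-3.339e+00  a ← 34.550127 − (+7.586e-03/-3.339e+00) = 34.552399
iter 4: u=1.578762  f(a)=+8.645e-07  f'(a)=-3.338e+00  a ← 34.552399 − (+8.645e-07/-3.338e+00) = 34.552399
iter 5: u=1.578762  f(a)=-2.842e-14  f'(a)=-3.338e+00  a ← 34.552399 − (-2.842e-14/-3.338e+00) = 34.552399
converged: |Δa| < 1e-12 after 5 iterations
sag = a·(cosh(S/(2a)) − 1) = 34.552399·(cosh(1.578762) − 1) = 52.781854
T_max/T_min = cosh(S/(2a)) = 2.527589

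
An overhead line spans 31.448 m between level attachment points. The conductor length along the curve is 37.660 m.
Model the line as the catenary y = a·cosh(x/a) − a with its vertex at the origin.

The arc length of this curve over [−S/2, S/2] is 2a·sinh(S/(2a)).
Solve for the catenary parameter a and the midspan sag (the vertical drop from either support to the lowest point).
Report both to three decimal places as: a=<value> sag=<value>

a=14.853 sag=9.130

seed: a₀ = √(S³/(24(L−S))) = √(31.448³/(24·6.212)) = 14.443359
iter 1: u=1.088666  f(a)=+3.787e-01  f'(a)=-9.665e-01  a ← 14.443359 − (+3.787e-01/-9.665e-01) = 14.835147
iter 2: u=1.059915  f(a)=+1.596e-02  f'(a)=-8.867e-01  a ← 14.835147 − (+1.596e-02/-8.867e-01) = 14.853142
iter 3: u=1.058631  f(a)=+3.108e-05  f'(a)=-8.832e-01  a ← 14.853142 − (+3.108e-05/-8.832e-01) = 14.853177
iter 4: u=1.058629  f(a)=+1.185e-10  f'(a)=-8.832e-01  a ← 14.853177 − (+1.185e-10/-8.832e-01) = 14.853177
iter 5: u=1.058629  f(a)=-7.105e-15  f'(a)=-8.832e-01  a ← 14.853177 − (-7.105e-15/-8.832e-01) = 14.853177
converged: |Δa| < 1e-12 after 5 iterations
sag = a·(cosh(S/(2a)) − 1) = 14.853177·(cosh(1.058629) − 1) = 9.129854
T_max/T_min = cosh(S/(2a)) = 1.614673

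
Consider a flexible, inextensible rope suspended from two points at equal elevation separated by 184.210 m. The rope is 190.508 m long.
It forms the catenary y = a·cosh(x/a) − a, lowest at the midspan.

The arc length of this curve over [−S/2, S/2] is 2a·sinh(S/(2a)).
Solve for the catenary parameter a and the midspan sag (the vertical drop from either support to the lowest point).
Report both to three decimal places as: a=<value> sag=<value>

a=204.393 sag=21.106

seed: a₀ = √(S³/(24(L−S))) = √(184.210³/(24·6.298)) = 203.358746
iter 1: u=0.452919  f(a)=+6.491e-02  f'(a)=-6.322e-02  a ← 203.358746 − (+6.491e-02/-6.322e-02) = 204.385538
iter 2: u=0.450643  f(a)=+4.949e-04  f'(a)=-6.226e-02  a ← 204.385538 − (+4.949e-04/-6.226e-02) = 204.393488
iter 3: u=0.450626  f(a)=+2.926e-08  f'(a)=-6.225e-02  a ← 204.393488 − (+2.926e-08/-6.225e-02) = 204.393488
iter 4: u=0.450626  f(a)=+0.000e+00  f'(a)=-6.225e-02  a ← 204.393488 − (+0.000e+00/-6.225e-02) = 204.393488
converged: |Δa| < 1e-12 after 4 iterations
sag = a·(cosh(S/(2a)) − 1) = 204.393488·(cosh(0.450626) − 1) = 21.106007
T_max/T_min = cosh(S/(2a)) = 1.103262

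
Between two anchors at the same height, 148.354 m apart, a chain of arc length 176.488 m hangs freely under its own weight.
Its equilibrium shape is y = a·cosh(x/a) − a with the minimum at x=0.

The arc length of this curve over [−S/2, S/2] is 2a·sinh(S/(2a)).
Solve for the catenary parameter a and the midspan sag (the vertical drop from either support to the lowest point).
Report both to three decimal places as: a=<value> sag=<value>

a=71.436 sag=42.099

seed: a₀ = √(S³/(24(L−S))) = √(148.354³/(24·28.134)) = 69.538854
iter 1: u=1.066699  f(a)=+1.645e+00  f'(a)=-9.051e-01  a ← 69.538854 − (+1.645e+00/-9.051e-01) = 71.356060
iter 2: u=1.039533  f(a)=+6.667e-02  f'(a)=-8.330e-01  a ← 71.356060 − (+6.667e-02/-8.330e-01) = 71.436100
iter 3: u=1.038369  f(a)=+1.198e-04  f'(a)=-8.300e-01  a ← 71.436100 − (+1.198e-04/-8.300e-01) = 71.436244
iter 4: u=1.038366  f(a)=+3.886e-10  f'(a)=-8.300e-01  a ← 71.436244 − (+3.886e-10/-8.300e-01) = 71.436244
iter 5: u=1.038366  f(a)=-2.842e-14  f'(a)=-8.300e-01  a ← 71.436244 − (-2.842e-14/-8.300e-01) = 71.436244
converged: |Δa| < 1e-12 after 5 iterations
sag = a·(cosh(S/(2a)) − 1) = 71.436244·(cosh(1.038366) − 1) = 42.098511
T_max/T_min = cosh(S/(2a)) = 1.589316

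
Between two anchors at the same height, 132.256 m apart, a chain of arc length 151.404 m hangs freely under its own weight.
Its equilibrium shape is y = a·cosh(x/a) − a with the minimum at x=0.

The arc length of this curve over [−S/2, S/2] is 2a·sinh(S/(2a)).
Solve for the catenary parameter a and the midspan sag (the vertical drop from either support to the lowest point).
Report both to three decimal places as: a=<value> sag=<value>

seed: a₀ = √(S³/(24(L−S))) = √(132.256³/(24·19.148)) = 70.950547
iter 1: u=0.932029  f(a)=+8.491e-01  f'(a)=-5.881e-01  a ← 70.950547 − (+8.491e-01/-5.881e-01) = 72.394267
iter 2: u=0.913442  f(a)=+2.661e-02  f'(a)=-5.518e-01  a ← 72.394267 − (+2.661e-02/-5.518e-01) = 72.442490
iter 3: u=0.912834  f(a)=+2.800e-05  f'(a)=-5.506e-01  a ← 72.442490 − (+2.800e-05/-5.506e-01) = 72.442541
iter 4: u=0.912834  f(a)=+3.112e-11  f'(a)=-5.506e-01  a ← 72.442541 − (+3.112e-11/-5.506e-01) = 72.442541
converged: |Δa| < 1e-12 after 4 iterations
sag = a·(cosh(S/(2a)) − 1) = 72.442541·(cosh(0.912834) − 1) = 32.336820
T_max/T_min = cosh(S/(2a)) = 1.446379

a=72.443 sag=32.337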